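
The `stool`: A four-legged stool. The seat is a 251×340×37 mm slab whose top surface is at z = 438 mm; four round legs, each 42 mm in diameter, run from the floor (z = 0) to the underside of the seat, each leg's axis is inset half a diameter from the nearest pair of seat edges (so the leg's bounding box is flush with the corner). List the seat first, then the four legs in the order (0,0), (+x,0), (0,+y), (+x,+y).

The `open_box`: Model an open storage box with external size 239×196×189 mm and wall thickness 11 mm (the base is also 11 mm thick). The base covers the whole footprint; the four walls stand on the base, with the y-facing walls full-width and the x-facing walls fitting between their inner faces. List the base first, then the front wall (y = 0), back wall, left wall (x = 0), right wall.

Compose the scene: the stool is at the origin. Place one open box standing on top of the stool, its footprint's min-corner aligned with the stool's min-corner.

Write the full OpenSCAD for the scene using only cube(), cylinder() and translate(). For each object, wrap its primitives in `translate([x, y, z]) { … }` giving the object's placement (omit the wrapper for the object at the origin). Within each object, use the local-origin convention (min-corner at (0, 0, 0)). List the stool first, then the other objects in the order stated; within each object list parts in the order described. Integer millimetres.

translate([0, 0, 401]) cube([251, 340, 37]);
translate([21, 21, 0]) cylinder(h = 401, r = 21);
translate([230, 21, 0]) cylinder(h = 401, r = 21);
translate([21, 319, 0]) cylinder(h = 401, r = 21);
translate([230, 319, 0]) cylinder(h = 401, r = 21);
translate([0, 0, 438]) {
  cube([239, 196, 11]);
  translate([0, 0, 11]) cube([239, 11, 178]);
  translate([0, 185, 11]) cube([239, 11, 178]);
  translate([0, 11, 11]) cube([11, 174, 178]);
  translate([228, 11, 11]) cube([11, 174, 178]);
}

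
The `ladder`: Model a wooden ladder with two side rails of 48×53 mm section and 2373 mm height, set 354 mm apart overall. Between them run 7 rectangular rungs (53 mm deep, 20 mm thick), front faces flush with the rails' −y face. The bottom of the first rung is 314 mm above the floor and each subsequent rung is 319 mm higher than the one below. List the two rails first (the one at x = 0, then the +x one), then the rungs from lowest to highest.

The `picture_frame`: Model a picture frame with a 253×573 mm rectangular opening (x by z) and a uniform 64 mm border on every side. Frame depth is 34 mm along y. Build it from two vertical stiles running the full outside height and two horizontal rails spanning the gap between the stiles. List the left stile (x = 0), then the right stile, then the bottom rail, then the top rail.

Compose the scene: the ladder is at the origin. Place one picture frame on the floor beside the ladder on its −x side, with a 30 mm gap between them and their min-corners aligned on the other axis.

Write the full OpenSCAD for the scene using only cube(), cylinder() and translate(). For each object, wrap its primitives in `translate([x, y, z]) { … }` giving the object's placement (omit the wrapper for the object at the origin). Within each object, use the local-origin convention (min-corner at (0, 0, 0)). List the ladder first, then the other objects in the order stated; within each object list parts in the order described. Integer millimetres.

cube([48, 53, 2373]);
translate([306, 0, 0]) cube([48, 53, 2373]);
translate([48, 0, 314]) cube([258, 53, 20]);
translate([48, 0, 633]) cube([258, 53, 20]);
translate([48, 0, 952]) cube([258, 53, 20]);
translate([48, 0, 1271]) cube([258, 53, 20]);
translate([48, 0, 1590]) cube([258, 53, 20]);
translate([48, 0, 1909]) cube([258, 53, 20]);
translate([48, 0, 2228]) cube([258, 53, 20]);
translate([-411, 0, 0]) {
  cube([64, 34, 701]);
  translate([317, 0, 0]) cube([64, 34, 701]);
  translate([64, 0, 0]) cube([253, 34, 64]);
  translate([64, 0, 637]) cube([253, 34, 64]);
}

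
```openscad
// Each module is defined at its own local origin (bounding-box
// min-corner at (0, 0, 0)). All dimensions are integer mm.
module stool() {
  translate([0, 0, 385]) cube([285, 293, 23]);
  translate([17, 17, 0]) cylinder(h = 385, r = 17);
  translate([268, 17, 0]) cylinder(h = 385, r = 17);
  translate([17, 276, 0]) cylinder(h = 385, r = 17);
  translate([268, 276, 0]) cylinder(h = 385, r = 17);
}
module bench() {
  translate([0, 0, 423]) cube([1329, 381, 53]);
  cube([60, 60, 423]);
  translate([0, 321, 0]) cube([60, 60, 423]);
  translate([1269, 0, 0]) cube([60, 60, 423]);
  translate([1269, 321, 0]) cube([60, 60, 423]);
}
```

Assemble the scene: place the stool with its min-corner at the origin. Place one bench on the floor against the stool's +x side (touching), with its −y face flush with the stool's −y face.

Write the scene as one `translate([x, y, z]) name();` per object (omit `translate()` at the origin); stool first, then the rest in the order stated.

stool();
translate([285, 0, 0]) bench();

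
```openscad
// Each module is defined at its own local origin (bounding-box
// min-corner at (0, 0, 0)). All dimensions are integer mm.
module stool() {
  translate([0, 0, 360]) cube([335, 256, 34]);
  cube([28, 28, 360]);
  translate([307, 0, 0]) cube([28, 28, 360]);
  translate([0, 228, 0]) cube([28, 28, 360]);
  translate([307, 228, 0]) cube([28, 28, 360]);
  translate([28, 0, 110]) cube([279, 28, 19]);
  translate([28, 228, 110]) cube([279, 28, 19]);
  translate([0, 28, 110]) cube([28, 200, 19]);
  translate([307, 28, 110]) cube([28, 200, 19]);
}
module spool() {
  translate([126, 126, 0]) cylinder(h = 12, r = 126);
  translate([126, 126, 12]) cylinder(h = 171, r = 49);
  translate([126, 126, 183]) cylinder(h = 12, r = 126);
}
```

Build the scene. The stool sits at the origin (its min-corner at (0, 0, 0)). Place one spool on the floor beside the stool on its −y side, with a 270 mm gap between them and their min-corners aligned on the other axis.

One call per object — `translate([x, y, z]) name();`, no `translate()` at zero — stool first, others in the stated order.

stool();
translate([0, -522, 0]) spool();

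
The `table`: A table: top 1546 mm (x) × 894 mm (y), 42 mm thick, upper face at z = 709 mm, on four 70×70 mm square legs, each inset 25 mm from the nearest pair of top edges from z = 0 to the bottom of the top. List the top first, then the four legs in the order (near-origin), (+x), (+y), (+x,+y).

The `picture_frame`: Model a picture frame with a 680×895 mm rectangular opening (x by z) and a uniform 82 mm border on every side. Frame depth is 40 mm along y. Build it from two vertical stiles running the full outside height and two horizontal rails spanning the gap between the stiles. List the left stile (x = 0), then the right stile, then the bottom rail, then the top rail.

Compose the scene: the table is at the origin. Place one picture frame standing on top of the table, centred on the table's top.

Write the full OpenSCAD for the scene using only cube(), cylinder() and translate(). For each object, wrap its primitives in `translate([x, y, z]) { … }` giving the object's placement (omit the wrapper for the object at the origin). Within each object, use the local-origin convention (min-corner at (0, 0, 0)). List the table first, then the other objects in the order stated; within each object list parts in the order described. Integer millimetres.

translate([0, 0, 667]) cube([1546, 894, 42]);
translate([25, 25, 0]) cube([70, 70, 667]);
translate([1451, 25, 0]) cube([70, 70, 667]);
translate([25, 799, 0]) cube([70, 70, 667]);
translate([1451, 799, 0]) cube([70, 70, 667]);
translate([351, 427, 709]) {
  cube([82, 40, 1059]);
  translate([762, 0, 0]) cube([82, 40, 1059]);
  translate([82, 0, 0]) cube([680, 40, 82]);
  translate([82, 0, 977]) cube([680, 40, 82]);
}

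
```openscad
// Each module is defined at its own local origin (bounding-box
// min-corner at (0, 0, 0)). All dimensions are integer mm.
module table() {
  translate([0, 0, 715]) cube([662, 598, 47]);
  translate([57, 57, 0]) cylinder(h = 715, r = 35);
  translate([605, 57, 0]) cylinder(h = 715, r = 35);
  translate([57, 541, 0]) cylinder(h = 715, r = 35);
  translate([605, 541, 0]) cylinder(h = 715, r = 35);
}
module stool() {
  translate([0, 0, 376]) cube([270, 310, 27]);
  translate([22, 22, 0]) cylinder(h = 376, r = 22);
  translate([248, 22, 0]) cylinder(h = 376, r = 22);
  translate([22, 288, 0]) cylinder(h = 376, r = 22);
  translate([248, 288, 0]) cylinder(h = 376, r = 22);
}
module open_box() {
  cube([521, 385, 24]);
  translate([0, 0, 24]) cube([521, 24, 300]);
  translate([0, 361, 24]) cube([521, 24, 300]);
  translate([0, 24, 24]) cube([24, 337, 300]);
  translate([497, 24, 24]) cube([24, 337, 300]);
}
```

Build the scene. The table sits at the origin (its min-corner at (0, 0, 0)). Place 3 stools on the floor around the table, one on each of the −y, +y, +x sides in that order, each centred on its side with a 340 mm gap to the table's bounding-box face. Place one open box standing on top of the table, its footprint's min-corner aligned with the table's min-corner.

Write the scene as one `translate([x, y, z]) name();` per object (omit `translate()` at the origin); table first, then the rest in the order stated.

table();
translate([196, -650, 0]) stool();
translate([196, 938, 0]) stool();
translate([1002, 144, 0]) stool();
translate([0, 0, 762]) open_box();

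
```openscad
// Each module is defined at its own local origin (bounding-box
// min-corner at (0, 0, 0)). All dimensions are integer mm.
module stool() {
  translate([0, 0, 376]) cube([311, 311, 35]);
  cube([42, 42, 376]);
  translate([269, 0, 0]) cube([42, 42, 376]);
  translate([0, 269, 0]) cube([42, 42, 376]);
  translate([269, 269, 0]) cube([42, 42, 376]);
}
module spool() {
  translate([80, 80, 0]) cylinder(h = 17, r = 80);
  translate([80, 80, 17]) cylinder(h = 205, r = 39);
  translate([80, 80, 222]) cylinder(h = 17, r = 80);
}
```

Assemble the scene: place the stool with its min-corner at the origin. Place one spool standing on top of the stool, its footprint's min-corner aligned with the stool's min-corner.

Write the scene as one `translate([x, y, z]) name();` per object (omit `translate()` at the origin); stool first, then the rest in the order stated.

stool();
translate([0, 0, 411]) spool();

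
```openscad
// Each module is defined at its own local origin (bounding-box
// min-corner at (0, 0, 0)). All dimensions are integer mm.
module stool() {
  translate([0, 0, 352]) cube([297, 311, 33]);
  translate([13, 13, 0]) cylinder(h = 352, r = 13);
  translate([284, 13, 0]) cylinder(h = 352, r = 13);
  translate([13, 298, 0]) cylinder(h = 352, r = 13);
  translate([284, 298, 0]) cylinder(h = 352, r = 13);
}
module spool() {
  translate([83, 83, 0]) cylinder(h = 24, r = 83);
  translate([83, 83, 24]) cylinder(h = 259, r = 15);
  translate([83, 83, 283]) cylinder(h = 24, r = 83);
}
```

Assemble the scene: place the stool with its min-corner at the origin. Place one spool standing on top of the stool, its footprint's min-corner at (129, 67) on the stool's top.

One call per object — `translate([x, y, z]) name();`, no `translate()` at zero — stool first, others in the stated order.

stool();
translate([129, 67, 385]) spool();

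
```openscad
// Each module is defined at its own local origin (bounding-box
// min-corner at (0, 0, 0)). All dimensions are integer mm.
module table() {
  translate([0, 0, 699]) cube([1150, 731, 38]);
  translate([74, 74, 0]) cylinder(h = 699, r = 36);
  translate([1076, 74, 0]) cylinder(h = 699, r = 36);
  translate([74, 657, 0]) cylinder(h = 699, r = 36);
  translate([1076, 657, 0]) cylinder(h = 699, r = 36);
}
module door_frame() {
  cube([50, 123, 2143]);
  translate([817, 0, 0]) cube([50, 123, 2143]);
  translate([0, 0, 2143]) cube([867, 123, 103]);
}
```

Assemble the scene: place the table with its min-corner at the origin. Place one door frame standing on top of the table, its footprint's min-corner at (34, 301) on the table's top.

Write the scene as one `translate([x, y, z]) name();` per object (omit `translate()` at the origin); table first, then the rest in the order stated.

table();
translate([34, 301, 737]) door_frame();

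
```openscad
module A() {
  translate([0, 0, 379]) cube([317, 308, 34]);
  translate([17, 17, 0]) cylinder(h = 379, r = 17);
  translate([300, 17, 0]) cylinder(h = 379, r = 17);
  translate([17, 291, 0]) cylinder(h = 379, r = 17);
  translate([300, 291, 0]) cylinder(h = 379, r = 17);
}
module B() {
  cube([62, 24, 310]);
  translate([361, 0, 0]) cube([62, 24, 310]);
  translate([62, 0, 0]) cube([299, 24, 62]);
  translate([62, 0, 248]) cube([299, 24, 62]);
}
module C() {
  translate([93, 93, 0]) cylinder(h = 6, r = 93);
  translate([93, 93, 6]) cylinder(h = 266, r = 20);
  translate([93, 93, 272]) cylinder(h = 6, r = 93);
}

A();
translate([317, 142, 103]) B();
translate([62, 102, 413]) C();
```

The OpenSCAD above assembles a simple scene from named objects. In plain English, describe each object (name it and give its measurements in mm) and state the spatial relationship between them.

A is a four-legged stool. The seat is a 317×308×34 mm slab whose top surface is at z = 413 mm; four round legs, each 34 mm in diameter, run from the floor (z = 0) to the underside of the seat, each leg's axis is inset half a diameter from the nearest pair of seat edges (so the leg's bounding box is flush with the corner).

B is a rectangular picture frame lying in the x–z plane (depth along y). The opening is 299 mm wide (x) by 186 mm tall (z), surrounded by a border 62 mm wide on all four sides. The frame is 24 mm deep and is made of two full-height vertical stiles with two horizontal rails fitted between them.

C is a spool: two coaxial disc flanges of radius 93 mm and thickness 6 mm, joined by a core cylinder of radius 20 mm and height 266 mm. The lower flange rests on z = 0 and the three cylinders share a vertical axis.

The picture frame is beside the stool with their tops flush at z = 413. The spool is on top of the stool.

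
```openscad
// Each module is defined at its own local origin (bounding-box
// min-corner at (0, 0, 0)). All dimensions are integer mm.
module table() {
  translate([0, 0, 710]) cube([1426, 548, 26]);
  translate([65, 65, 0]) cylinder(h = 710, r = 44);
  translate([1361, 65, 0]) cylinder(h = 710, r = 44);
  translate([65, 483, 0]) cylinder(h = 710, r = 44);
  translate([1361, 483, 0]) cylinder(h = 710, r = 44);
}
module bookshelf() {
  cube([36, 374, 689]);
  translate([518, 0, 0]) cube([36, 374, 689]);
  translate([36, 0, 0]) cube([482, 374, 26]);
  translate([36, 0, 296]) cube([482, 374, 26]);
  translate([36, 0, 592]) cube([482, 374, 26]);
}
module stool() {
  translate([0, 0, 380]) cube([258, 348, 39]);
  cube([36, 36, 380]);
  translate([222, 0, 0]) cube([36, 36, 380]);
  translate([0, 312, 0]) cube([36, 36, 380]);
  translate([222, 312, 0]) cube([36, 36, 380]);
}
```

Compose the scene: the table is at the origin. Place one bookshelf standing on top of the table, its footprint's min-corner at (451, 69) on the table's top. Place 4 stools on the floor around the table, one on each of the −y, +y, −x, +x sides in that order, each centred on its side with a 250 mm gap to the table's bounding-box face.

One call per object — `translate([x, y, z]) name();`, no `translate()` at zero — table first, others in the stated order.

table();
translate([451, 69, 736]) bookshelf();
translate([584, -598, 0]) stool();
translate([584, 798, 0]) stool();
translate([-508, 100, 0]) stool();
translate([1676, 100, 0]) stool();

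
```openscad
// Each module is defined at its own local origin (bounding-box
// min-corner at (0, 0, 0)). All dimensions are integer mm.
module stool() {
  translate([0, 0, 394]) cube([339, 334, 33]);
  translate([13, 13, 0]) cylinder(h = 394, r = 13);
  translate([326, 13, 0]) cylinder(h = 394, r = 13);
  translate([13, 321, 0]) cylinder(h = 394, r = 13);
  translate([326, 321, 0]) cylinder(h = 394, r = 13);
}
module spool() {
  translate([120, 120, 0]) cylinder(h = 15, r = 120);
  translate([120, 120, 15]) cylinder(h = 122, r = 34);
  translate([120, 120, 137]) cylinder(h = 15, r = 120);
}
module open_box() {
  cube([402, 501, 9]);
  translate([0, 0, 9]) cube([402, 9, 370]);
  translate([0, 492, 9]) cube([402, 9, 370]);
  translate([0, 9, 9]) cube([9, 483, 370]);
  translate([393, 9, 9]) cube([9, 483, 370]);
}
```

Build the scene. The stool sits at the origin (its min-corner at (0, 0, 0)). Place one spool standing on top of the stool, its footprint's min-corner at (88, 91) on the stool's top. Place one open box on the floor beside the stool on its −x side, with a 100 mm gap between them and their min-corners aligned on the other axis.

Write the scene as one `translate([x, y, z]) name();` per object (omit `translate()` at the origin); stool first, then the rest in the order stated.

stool();
translate([88, 91, 427]) spool();
translate([-502, 0, 0]) open_box();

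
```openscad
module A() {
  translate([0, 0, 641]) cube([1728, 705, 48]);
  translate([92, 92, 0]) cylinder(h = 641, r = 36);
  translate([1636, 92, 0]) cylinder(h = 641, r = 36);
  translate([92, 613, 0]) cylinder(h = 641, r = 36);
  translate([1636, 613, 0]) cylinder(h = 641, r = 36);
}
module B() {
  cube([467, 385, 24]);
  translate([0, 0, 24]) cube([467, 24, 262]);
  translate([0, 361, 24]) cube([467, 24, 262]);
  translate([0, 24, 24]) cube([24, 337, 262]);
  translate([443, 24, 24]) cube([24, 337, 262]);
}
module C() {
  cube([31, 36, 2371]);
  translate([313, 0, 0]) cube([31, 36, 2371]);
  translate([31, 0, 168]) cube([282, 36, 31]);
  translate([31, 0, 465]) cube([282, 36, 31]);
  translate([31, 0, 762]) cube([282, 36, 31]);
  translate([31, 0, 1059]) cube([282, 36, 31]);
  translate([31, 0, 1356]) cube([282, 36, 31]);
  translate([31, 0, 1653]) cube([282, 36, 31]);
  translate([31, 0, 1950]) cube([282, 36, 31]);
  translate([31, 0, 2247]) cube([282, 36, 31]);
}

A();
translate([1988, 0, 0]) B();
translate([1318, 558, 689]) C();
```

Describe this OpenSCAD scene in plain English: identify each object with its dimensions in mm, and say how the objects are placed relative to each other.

A is a rectangular dining table. The top is 1728×705×48 mm with its upper surface at z = 689 mm. It stands on four round legs of 72 mm diameter, each leg's bounding box inset 56 mm from the nearest pair of top edges, running from the floor to the underside of the top.

B is an open-topped rectangular box: outside dimensions 467×385×286 mm, with a uniform wall and base thickness of 24 mm. The base is a full 467×385 slab on the floor; four walls sit on top of the base. The front and back walls (the −y and +y sides) span the full width; the two side walls fit between them.

C is a straight ladder. Two 31×36 mm vertical rails, 2371 mm tall, stand 344 mm apart (outside-to-outside) with their front faces coplanar on the −y side. 8 rungs, each 36 mm deep and 31 mm tall, span between the inner faces of the rails, front faces flush with the rails. The lowest rung's underside is at z = 168 mm and rungs are spaced 297 mm apart (underside to underside).

The open box is on the floor beside the table on its +x side. The ladder is on top of the table.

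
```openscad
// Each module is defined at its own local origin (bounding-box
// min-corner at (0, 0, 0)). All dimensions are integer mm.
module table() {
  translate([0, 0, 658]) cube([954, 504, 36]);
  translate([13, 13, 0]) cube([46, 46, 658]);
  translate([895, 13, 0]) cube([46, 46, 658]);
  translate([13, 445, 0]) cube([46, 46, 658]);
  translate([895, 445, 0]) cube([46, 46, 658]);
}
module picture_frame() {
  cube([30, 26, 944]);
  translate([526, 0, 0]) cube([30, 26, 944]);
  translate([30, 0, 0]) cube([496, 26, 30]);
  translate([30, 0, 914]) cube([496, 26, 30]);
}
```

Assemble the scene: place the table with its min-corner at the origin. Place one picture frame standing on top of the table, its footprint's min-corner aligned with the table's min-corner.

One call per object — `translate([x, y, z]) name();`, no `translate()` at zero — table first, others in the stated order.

table();
translate([0, 0, 694]) picture_frame();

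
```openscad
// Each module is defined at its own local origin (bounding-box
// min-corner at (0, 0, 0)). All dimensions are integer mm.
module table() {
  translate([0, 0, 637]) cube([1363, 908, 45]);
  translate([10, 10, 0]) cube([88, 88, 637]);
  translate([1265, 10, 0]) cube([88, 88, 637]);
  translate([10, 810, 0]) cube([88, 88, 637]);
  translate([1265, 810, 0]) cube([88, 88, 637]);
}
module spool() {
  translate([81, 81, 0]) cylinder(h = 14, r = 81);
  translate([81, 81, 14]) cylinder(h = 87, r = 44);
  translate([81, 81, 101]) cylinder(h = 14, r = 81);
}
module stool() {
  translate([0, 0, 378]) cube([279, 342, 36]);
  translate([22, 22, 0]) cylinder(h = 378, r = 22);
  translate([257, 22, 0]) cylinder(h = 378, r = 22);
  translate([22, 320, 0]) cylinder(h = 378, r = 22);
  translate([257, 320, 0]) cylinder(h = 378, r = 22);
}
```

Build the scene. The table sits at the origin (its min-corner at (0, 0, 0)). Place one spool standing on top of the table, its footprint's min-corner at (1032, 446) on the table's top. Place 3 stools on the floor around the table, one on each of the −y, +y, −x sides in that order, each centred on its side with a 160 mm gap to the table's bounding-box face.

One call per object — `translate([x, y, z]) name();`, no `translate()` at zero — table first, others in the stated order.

table();
translate([1032, 446, 682]) spool();
translate([542, -502, 0]) stool();
translate([542, 1068, 0]) stool();
translate([-439, 283, 0]) stool();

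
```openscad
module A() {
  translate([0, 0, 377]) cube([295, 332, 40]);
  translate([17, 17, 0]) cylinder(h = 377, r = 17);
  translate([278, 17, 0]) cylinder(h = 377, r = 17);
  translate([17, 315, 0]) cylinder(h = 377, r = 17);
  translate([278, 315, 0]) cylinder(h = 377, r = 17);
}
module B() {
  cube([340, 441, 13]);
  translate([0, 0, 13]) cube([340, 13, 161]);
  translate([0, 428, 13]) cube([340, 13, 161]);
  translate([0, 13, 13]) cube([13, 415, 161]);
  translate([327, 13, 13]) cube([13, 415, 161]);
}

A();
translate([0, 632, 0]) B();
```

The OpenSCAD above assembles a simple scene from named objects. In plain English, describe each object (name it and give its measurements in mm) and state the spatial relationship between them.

A is a simple wooden stool: a rectangular seat 295 mm (x) by 332 mm (y), 40 mm thick, top face at z = 417 mm, on four round legs, each 34 mm in diameter. The legs rest on z = 0, each leg's axis is inset half a diameter from the nearest pair of seat edges (so the leg's bounding box is flush with the corner).

B is an open storage box with external size 340×441×174 mm and wall thickness 13 mm (the base is also 13 mm thick). The base covers the whole footprint; the four walls stand on the base, with the y-facing walls full-width and the x-facing walls fitting between their inner faces.

The open box is on the floor beside the stool on its +y side.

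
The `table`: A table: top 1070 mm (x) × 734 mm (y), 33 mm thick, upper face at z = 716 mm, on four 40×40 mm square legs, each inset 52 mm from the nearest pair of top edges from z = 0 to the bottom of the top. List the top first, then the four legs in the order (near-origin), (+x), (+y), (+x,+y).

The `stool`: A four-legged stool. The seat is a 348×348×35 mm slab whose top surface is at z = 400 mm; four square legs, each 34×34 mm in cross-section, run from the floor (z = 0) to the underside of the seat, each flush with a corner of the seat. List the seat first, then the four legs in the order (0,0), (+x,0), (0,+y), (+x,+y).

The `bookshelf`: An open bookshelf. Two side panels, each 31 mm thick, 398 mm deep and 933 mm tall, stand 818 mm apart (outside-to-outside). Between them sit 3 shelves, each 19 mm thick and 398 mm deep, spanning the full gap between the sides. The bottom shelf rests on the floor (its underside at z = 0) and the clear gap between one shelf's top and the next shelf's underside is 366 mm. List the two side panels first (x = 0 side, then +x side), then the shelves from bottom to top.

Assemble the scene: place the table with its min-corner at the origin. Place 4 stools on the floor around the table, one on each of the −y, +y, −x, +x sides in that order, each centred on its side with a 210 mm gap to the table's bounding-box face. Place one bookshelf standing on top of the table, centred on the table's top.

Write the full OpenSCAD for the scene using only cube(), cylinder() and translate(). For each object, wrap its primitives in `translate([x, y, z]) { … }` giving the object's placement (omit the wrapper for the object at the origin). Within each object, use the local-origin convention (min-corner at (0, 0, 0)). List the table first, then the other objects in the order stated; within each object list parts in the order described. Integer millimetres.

translate([0, 0, 683]) cube([1070, 734, 33]);
translate([52, 52, 0]) cube([40, 40, 683]);
translate([978, 52, 0]) cube([40, 40, 683]);
translate([52, 642, 0]) cube([40, 40, 683]);
translate([978, 642, 0]) cube([40, 40, 683]);
translate([361, -558, 0]) {
  translate([0, 0, 365]) cube([348, 348, 35]);
  cube([34, 34, 365]);
  translate([314, 0, 0]) cube([34, 34, 365]);
  translate([0, 314, 0]) cube([34, 34, 365]);
  translate([314, 314, 0]) cube([34, 34, 365]);
}
translate([361, 944, 0]) {
  translate([0, 0, 365]) cube([348, 348, 35]);
  cube([34, 34, 365]);
  translate([314, 0, 0]) cube([34, 34, 365]);
  translate([0, 314, 0]) cube([34, 34, 365]);
  translate([314, 314, 0]) cube([34, 34, 365]);
}
translate([-558, 193, 0]) {
  translate([0, 0, 365]) cube([348, 348, 35]);
  cube([34, 34, 365]);
  translate([314, 0, 0]) cube([34, 34, 365]);
  translate([0, 314, 0]) cube([34, 34, 365]);
  translate([314, 314, 0]) cube([34, 34, 365]);
}
translate([1280, 193, 0]) {
  translate([0, 0, 365]) cube([348, 348, 35]);
  cube([34, 34, 365]);
  translate([314, 0, 0]) cube([34, 34, 365]);
  translate([0, 314, 0]) cube([34, 34, 365]);
  translate([314, 314, 0]) cube([34, 34, 365]);
}
translate([126, 168, 716]) {
  cube([31, 398, 933]);
  translate([787, 0, 0]) cube([31, 398, 933]);
  translate([31, 0, 0]) cube([756, 398, 19]);
  translate([31, 0, 385]) cube([756, 398, 19]);
  translate([31, 0, 770]) cube([756, 398, 19]);
}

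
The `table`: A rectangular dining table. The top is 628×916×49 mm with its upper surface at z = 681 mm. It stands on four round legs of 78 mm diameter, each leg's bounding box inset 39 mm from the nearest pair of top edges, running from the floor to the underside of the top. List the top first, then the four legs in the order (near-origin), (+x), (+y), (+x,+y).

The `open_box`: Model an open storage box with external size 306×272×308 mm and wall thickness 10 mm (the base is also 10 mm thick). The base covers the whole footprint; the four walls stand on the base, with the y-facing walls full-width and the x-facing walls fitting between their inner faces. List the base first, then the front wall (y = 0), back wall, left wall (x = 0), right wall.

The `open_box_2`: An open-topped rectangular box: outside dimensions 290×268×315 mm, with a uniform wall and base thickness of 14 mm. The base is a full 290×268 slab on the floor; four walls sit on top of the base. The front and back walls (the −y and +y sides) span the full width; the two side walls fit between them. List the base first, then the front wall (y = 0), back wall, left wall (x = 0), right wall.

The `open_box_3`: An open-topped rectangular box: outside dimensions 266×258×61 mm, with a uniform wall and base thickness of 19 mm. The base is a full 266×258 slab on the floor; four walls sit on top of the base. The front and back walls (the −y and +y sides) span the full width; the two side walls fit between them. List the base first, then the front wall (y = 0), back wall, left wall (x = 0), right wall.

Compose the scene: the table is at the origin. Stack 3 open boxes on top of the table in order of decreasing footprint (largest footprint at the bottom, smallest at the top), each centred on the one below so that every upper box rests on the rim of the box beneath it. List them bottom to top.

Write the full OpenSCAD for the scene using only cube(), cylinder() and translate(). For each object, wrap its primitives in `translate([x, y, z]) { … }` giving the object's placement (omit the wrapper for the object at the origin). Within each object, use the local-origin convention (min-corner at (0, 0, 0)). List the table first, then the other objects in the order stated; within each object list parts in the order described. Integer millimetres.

translate([0, 0, 632]) cube([628, 916, 49]);
translate([78, 78, 0]) cylinder(h = 632, r = 39);
translate([550, 78, 0]) cylinder(h = 632, r = 39);
translate([78, 838, 0]) cylinder(h = 632, r = 39);
translate([550, 838, 0]) cylinder(h = 632, r = 39);
translate([161, 322, 681]) {
  cube([306, 272, 10]);
  translate([0, 0, 10]) cube([306, 10, 298]);
  translate([0, 262, 10]) cube([306, 10, 298]);
  translate([0, 10, 10]) cube([10, 252, 298]);
  translate([296, 10, 10]) cube([10, 252, 298]);
}
translate([169, 324, 989]) {
  cube([290, 268, 14]);
  translate([0, 0, 14]) cube([290, 14, 301]);
  translate([0, 254, 14]) cube([290, 14, 301]);
  translate([0, 14, 14]) cube([14, 240, 301]);
  translate([276, 14, 14]) cube([14, 240, 301]);
}
translate([181, 329, 1304]) {
  cube([266, 258, 19]);
  translate([0, 0, 19]) cube([266, 19, 42]);
  translate([0, 239, 19]) cube([266, 19, 42]);
  translate([0, 19, 19]) cube([19, 220, 42]);
  translate([247, 19, 19]) cube([19, 220, 42]);
}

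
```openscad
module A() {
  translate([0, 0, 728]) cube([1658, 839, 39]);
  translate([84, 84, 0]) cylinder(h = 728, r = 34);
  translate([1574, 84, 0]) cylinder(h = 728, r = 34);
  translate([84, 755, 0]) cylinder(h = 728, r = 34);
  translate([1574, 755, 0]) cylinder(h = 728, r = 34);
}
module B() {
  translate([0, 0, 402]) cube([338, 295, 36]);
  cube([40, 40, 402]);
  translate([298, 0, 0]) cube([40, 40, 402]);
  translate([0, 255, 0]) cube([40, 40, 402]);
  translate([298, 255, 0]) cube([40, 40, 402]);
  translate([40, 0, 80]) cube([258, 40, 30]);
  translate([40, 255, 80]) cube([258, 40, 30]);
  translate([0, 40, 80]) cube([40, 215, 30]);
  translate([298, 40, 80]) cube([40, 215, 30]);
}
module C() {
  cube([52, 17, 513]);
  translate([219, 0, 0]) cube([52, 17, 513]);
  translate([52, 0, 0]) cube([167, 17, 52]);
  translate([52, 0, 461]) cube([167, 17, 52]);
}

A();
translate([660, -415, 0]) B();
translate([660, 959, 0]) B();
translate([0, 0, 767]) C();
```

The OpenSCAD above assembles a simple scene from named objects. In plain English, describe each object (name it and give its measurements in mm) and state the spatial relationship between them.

A is a table: top 1658 mm (x) × 839 mm (y), 39 mm thick, upper face at z = 767 mm, on four round legs of 68 mm diameter, each leg's bounding box inset 50 mm from the nearest pair of top edges, running from z = 0 to the bottom of the top.

B is a four-legged stool. The seat is a 338×295×36 mm slab whose top surface is at z = 438 mm; four square legs, each 40×40 mm in cross-section, run from the floor (z = 0) to the underside of the seat, each flush with a corner of the seat. Four stretchers, 40 mm wide and 30 mm tall, connect adjacent legs with their undersides at z = 80 mm, each running between the inner faces of the legs it joins and aligned with the legs' outer faces on the other axis.

C is a rectangular picture frame lying in the x–z plane (depth along y). The opening is 167 mm wide (x) by 409 mm tall (z), surrounded by a border 52 mm wide on all four sides. The frame is 17 mm deep and is made of two full-height vertical stiles with two horizontal rails fitted between them.

Two stools sit around the table at the −y, +y sides. The picture frame is on top of the table.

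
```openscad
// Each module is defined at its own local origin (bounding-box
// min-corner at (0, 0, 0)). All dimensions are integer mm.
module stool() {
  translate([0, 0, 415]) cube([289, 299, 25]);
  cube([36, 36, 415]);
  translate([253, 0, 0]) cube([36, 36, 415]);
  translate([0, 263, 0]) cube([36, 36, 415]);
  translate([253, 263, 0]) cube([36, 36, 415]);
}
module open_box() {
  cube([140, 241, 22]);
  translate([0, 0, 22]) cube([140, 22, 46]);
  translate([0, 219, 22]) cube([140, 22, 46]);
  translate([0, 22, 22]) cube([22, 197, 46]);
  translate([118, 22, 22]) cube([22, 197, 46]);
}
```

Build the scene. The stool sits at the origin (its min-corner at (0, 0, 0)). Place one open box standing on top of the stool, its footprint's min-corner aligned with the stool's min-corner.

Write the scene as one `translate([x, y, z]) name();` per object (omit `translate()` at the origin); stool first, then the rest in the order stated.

stool();
translate([0, 0, 440]) open_box();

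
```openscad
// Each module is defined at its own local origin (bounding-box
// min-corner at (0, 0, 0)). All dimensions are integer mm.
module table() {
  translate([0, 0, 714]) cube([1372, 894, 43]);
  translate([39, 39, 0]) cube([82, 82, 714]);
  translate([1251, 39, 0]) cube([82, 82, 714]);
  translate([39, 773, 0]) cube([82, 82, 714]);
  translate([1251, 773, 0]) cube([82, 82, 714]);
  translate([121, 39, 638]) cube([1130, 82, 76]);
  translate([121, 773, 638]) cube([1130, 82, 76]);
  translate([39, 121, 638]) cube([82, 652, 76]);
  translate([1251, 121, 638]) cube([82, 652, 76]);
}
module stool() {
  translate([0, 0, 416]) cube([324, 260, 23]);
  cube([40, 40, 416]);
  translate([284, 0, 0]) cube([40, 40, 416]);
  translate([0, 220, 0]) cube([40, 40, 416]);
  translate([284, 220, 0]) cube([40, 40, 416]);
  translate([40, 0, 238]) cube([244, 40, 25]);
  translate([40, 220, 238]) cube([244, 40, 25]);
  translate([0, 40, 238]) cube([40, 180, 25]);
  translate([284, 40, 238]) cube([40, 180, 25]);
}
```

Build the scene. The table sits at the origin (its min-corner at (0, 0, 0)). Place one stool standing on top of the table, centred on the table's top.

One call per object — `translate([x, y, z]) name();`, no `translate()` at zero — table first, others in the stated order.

table();
translate([524, 317, 757]) stool();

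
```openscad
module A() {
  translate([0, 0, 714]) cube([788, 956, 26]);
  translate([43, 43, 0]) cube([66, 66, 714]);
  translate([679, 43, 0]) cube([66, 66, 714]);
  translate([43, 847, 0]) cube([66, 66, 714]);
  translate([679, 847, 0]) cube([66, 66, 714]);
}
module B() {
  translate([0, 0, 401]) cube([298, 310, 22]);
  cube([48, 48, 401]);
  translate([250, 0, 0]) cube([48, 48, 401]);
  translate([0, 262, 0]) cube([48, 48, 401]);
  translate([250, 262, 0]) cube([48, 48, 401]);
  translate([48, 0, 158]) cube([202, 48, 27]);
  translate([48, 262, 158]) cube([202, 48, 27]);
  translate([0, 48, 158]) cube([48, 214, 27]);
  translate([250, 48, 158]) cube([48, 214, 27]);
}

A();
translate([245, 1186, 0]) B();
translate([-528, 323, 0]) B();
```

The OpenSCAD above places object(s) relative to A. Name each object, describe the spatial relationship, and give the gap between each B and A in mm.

Each stool's nearest face is 230 mm from the table's bounding box.

A is a table. B is a stool. Two stools sit around the table at the +y, −x sides. The gap between each stool and the table is 230 mm.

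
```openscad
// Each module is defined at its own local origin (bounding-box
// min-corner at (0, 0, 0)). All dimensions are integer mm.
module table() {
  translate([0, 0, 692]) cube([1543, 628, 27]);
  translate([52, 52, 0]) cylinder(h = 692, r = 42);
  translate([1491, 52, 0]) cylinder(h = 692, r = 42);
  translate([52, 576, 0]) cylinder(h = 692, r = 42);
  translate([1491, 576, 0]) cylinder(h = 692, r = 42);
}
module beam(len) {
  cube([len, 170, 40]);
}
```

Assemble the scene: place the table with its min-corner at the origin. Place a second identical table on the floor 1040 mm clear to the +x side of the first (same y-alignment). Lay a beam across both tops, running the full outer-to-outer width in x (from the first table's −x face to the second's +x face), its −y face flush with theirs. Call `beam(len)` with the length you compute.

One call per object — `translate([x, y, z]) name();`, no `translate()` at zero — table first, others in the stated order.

table();
translate([2583, 0, 0]) table();
translate([0, 0, 719]) beam(4126);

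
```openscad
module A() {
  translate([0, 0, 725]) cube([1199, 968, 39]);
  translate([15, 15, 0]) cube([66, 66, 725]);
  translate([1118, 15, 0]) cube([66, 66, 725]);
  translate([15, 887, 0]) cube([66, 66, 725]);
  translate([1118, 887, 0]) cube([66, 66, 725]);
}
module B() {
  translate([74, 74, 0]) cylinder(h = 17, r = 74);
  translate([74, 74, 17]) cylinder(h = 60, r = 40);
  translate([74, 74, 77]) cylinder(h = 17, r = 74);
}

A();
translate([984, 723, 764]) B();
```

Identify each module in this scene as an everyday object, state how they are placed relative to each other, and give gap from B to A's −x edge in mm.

The spool's min-x is at 984; the table's min-x is 0; gap = 984 mm.

A is a table. B is a spool. The spool is on top of the table. The gap from the spool to the table's −x edge is 984 mm.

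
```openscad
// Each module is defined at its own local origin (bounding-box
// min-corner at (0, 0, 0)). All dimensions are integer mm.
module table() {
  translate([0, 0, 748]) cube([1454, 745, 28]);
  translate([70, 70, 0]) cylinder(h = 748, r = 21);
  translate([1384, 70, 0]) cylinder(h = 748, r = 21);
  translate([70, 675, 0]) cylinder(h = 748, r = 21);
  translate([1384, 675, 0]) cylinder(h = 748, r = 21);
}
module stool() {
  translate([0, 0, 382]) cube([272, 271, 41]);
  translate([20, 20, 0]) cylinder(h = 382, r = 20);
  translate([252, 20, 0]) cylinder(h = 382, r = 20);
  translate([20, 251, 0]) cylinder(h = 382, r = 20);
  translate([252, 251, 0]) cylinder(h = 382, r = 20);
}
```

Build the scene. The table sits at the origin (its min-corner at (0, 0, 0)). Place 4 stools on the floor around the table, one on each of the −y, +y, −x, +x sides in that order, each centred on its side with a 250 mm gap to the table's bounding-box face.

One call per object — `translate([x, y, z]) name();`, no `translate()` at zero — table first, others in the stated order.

table();
translate([591, -521, 0]) stool();
translate([591, 995, 0]) stool();
translate([-522, 237, 0]) stool();
translate([1704, 237, 0]) stool();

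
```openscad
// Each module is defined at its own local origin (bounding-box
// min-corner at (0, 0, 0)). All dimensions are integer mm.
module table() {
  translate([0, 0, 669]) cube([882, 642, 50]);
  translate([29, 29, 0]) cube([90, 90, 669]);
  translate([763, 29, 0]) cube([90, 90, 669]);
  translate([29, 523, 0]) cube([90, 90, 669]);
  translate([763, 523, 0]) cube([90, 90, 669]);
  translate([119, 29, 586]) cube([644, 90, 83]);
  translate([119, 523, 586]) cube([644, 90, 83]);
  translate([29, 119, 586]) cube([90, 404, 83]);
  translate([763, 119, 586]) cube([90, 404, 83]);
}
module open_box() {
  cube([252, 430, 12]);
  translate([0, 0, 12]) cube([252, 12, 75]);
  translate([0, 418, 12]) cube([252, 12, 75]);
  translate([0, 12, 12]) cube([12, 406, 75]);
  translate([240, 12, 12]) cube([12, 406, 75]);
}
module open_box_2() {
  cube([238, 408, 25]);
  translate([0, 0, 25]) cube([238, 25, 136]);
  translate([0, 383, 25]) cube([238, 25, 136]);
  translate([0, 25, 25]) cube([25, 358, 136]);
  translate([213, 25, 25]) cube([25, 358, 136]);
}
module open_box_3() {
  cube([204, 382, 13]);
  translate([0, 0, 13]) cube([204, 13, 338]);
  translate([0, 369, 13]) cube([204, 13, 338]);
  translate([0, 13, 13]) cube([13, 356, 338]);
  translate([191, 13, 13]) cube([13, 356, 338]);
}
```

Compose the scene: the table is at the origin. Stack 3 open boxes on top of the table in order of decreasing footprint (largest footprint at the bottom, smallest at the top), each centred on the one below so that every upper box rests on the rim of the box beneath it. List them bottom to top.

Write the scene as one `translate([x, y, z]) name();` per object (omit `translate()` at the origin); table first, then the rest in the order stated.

table();
translate([315, 106, 719]) open_box();
translate([322, 117, 806]) open_box_2();
translate([339, 130, 967]) open_box_3();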